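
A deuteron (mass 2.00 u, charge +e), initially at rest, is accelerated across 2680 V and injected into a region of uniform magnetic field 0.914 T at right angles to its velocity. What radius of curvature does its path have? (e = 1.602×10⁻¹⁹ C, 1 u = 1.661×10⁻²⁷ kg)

r ≈ 0.0115 m

Acceleration: |q|V = ½mv² ⇒ v = √(2|q|V/m) = √(2·1.602×10⁻¹⁹·2680/3.322×10⁻²⁷) ≈ 5.084×10⁵ m/s.
In the field: r = mv/(|q|B) = (3.322×10⁻²⁷)(5.084×10⁵)/((1.602×10⁻¹⁹)(0.914)) ≈ 0.0115 m.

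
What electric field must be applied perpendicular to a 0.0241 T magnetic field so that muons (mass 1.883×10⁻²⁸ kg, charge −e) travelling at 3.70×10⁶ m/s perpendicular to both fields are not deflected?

For straight-line motion qE = qvB, so E = vB.
E = 3.70×10⁶ × 0.0241 = 8.92×10⁴ V/m.

E = 8.92×10⁴ V/m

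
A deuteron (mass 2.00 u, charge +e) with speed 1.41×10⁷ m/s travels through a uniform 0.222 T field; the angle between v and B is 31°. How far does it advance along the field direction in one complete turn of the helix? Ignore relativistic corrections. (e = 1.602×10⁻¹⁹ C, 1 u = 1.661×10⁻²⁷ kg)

v∥ = v cosθ = 1.41×10⁷·cos31° ≈ 1.209×10⁷ m/s.
T = 2πm/(|q|B) = 2π(3.322×10⁻²⁷)/((1.602×10⁻¹⁹)(0.222)) ≈ 5.869×10⁻⁷ s.
pitch = v∥ T = (1.209×10⁷)(5.869×10⁻⁷) ≈ 7.09 m.

p ≈ 7.09 m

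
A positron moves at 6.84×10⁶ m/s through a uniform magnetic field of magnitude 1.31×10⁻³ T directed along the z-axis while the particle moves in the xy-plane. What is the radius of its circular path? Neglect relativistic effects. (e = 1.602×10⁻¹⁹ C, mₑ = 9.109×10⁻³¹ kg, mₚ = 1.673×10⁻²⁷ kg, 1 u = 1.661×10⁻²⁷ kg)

The magnetic force provides the centripetal force: |q|vB = mv²/r.
r = mv/(|q|B) = (9.109×10⁻³¹)(6.84×10⁶)/((1.602×10⁻¹⁹)(1.31×10⁻³)) ≈ 0.0297 m.

r ≈ 0.0297 m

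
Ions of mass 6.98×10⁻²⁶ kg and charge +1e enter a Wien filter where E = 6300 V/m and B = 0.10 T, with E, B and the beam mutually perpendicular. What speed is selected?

v = 6.3×10⁴ m/s

Straight-line motion ⇒ electric and magnetic forces cancel, so E = vB.
v = E/B = 6300/0.10 = 6.3×10⁴ m/s.
The result is independent of the particle's charge and mass.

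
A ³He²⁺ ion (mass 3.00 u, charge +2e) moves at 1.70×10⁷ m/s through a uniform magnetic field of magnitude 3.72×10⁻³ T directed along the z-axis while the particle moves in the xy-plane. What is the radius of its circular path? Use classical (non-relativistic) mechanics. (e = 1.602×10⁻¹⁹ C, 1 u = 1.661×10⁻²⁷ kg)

r ≈ 71.1 m

The magnetic force provides the centripetal force: |q|vB = mv²/r.
r = mv/(|q|B) = (4.983×10⁻²⁷)(1.70×10⁷)/((3.204×10⁻¹⁹)(3.72×10⁻³)) ≈ 71.1 m.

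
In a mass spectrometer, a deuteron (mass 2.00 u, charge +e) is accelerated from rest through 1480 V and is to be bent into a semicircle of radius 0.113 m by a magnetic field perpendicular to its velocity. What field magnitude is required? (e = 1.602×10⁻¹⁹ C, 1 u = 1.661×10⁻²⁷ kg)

v = √(2|q|V/m) = √(2·1.602×10⁻¹⁹·1480/3.322×10⁻²⁷) ≈ 3.778×10⁵ m/s.
B = mv/(|q|r) = (3.322×10⁻²⁷)(3.778×10⁵)/((1.602×10⁻¹⁹)(0.113)) ≈ 0.0693 T.

B ≈ 0.0693 T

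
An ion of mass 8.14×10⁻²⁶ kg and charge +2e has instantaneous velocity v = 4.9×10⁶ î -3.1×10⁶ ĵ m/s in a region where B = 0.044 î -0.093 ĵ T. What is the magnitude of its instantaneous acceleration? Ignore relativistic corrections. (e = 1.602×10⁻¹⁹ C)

|a| ≈ 1.26×10¹² m/s²

v×B = (0, 0, -3.19×10⁵) N/C.
F = q v×B = (3.204×10⁻¹⁹ C)·(0, 0, -3.19×10⁵) = (0, 0, -1.02×10⁻¹³) N.
|a| = |F|/m = 1.023×10⁻¹³/8.14×10⁻²⁶ ≈ 1.26×10¹² m/s².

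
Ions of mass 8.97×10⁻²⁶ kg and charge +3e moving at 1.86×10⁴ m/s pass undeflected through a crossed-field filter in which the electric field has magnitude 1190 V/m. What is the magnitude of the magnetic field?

Balance of forces in the selector: qE = qvB ⇒ B = E/v.
B = 1190/1.86×10⁴ = 0.0640 T.

B = 0.0640 T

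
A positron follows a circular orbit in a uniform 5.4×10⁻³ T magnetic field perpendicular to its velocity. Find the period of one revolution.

T ≈ 6.6×10⁻⁹ s

The cyclotron period depends only on m, q, B: T = 2πm/(|q|B).
T = 2π(9.109×10⁻³¹)/((1.602×10⁻¹⁹)(5.4×10⁻³)) ≈ 6.6×10⁻⁹ s.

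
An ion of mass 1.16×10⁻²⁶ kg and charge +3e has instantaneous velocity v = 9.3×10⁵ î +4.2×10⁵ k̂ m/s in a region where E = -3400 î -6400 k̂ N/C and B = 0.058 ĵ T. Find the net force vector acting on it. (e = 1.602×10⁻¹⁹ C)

v×B = (-2.44×10⁴, 0, 5.39×10⁴) N/C.
E + v×B = (-2.78×10⁴, 0, 4.75×10⁴) N/C.
F = q(E + v×B) = (4.806×10⁻¹⁹ C)·(-2.78×10⁴, 0, 4.75×10⁴) = (-1.33×10⁻¹⁴, 0, 2.28×10⁻¹⁴) N.

F ≈ (-1.33×10⁻¹⁴, 0, 2.28×10⁻¹⁴) N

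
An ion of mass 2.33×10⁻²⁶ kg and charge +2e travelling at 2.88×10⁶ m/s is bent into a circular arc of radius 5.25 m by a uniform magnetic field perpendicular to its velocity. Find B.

B ≈ 0.0399 T

From |q|vB = mv²/r, B = mv/(|q|r).
B = (2.33×10⁻²⁶)(2.88×10⁶)/((3.204×10⁻¹⁹)(5.25)) ≈ 0.0399 T.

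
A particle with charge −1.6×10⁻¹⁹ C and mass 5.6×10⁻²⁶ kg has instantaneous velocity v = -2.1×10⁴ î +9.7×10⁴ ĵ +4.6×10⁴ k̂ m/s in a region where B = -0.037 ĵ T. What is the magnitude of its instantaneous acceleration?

|a| ≈ 5.35×10⁹ m/s²

v×B = (1700, 0, 777) N/C.
F = q v×B = (−1.6×10⁻¹⁹ C)·(1700, 0, 777) = (-2.72×10⁻¹⁶, 0, -1.24×10⁻¹⁶) N.
|a| = |F|/m = 2.994×10⁻¹⁶/5.6×10⁻²⁶ ≈ 5.35×10⁹ m/s².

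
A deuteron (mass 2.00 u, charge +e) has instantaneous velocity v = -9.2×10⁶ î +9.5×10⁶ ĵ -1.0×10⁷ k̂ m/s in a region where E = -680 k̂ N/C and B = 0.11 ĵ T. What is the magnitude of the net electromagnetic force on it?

|F| ≈ 2.40×10⁻¹³ N

v×B = (1.10×10⁶, 0, -1.01×10⁶) N/C.
E + v×B = (1.10×10⁶, 0, -1.01×10⁶) N/C.
F = q(E + v×B) = (1.602×10⁻¹⁹ C)·(1.10×10⁶, 0, -1.01×10⁶) = (1.76×10⁻¹³, 0, -1.62×10⁻¹³) N.
|F| = 2.40×10⁻¹³ N.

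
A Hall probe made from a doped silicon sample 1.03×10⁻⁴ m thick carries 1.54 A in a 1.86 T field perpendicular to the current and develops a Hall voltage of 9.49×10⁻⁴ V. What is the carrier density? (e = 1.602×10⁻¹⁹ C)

From V_H = IB/(n e t), n = IB/(V_H e t).
n = (1.54)(1.86)/((9.49×10⁻⁴)(1.602×10⁻¹⁹)(1.03×10⁻⁴)) ≈ 1.83×10²⁶ m⁻³.

n ≈ 1.83×10²⁶ m⁻³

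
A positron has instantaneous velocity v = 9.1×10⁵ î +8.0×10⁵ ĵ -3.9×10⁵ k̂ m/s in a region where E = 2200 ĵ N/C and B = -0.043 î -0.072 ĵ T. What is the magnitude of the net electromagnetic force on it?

|F| ≈ 7.37×10⁻¹⁵ N

v×B = (-2.81×10⁴, 1.68×10⁴, -3.11×10⁴) N/C.
E + v×B = (-2.81×10⁴, 1.90×10⁴, -3.11×10⁴) N/C.
F = q(E + v×B) = (1.602×10⁻¹⁹ C)·(-2.81×10⁴, 1.90×10⁴, -3.11×10⁴) = (-4.50×10⁻¹⁵, 3.04×10⁻¹⁵, -4.99×10⁻¹⁵) N.
|F| = 7.37×10⁻¹⁵ N.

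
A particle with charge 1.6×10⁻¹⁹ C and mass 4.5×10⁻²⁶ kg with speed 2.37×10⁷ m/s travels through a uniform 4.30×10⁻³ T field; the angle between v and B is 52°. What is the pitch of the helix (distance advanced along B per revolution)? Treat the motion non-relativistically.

p ≈ 6000 m

v∥ = v cosθ = 2.37×10⁷·cos52° ≈ 1.459×10⁷ m/s.
T = 2πm/(|q|B) = 2π(4.5×10⁻²⁶)/((1.6×10⁻¹⁹)(4.30×10⁻³)) ≈ 4.110×10⁻⁴ s.
pitch = v∥ T = (1.459×10⁷)(4.110×10⁻⁴) ≈ 6000 m.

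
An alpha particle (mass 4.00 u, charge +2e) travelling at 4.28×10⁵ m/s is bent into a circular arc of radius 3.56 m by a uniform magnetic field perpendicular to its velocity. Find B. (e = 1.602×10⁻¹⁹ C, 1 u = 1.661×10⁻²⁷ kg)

B ≈ 2.49×10⁻³ T

From |q|vB = mv²/r, B = mv/(|q|r).
B = (6.644×10⁻²⁷)(4.28×10⁵)/((3.204×10⁻¹⁹)(3.56)) ≈ 2.49×10⁻³ T.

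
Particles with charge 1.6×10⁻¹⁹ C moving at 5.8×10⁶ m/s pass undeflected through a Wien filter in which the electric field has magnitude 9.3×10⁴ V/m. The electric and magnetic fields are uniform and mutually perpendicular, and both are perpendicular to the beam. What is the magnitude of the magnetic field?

Balance of forces in the selector: qE = qvB ⇒ B = E/v.
B = 9.3×10⁴/5.8×10⁶ = 0.016 T.

B = 0.016 T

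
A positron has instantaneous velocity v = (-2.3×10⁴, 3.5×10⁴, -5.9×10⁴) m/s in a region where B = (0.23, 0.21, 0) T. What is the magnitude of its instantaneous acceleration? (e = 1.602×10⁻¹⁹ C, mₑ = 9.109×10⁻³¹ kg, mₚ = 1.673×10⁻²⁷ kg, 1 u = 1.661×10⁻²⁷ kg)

v×B = (1.24×10⁴, -1.36×10⁴, -1.29×10⁴) N/C.
F = q v×B = (1.602×10⁻¹⁹ C)·(1.24×10⁴, -1.36×10⁴, -1.29×10⁴) = (1.98×10⁻¹⁵, -2.17×10⁻¹⁵, -2.06×10⁻¹⁵) N.
|a| = |F|/m = 3.595×10⁻¹⁵/9.109×10⁻³¹ ≈ 3.95×10¹⁵ m/s².

|a| ≈ 3.95×10¹⁵ m/s²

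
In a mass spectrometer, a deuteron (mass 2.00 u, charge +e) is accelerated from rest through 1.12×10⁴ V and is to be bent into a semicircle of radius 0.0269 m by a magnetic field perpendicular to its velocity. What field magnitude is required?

B ≈ 0.801 T

v = √(2|q|V/m) = √(2·1.602×10⁻¹⁹·1.12×10⁴/3.322×10⁻²⁷) ≈ 1.039×10⁶ m/s.
B = mv/(|q|r) = (3.322×10⁻²⁷)(1.039×10⁶)/((1.602×10⁻¹⁹)(0.0269)) ≈ 0.801 T.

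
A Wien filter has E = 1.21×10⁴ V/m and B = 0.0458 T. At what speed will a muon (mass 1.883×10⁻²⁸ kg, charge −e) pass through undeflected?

v = 2.64×10⁵ m/s

For undeflected motion the electric and magnetic forces balance: qE = qvB.
v = E/B = 1.21×10⁴/0.0458 = 2.64×10⁵ m/s.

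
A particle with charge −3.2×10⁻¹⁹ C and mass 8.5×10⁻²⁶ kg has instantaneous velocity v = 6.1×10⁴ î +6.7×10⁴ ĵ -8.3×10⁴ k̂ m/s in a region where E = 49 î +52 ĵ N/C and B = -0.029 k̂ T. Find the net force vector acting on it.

F ≈ (6.06×10⁻¹⁶, -5.83×10⁻¹⁶, 0) N

v×B = (-1940, 1770, 0) N/C.
E + v×B = (-1890, 1820, 0) N/C.
F = q(E + v×B) = (−3.2×10⁻¹⁹ C)·(-1890, 1820, 0) = (6.06×10⁻¹⁶, -5.83×10⁻¹⁶, 0) N.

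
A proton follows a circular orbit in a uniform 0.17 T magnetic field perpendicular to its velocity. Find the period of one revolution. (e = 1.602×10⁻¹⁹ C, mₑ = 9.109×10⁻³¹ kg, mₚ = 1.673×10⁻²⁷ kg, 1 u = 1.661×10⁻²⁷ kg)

T ≈ 3.9×10⁻⁷ s

The cyclotron period depends only on m, q, B: T = 2πm/(|q|B).
T = 2π(1.673×10⁻²⁷)/((1.602×10⁻¹⁹)(0.17)) ≈ 3.9×10⁻⁷ s.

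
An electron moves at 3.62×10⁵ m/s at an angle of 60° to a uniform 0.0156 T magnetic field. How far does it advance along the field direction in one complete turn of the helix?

v∥ = v cosθ = 3.62×10⁵·cos60° ≈ 1.810×10⁵ m/s.
T = 2πm/(|q|B) = 2π(9.109×10⁻³¹)/((1.602×10⁻¹⁹)(0.0156)) ≈ 2.290×10⁻⁹ s.
pitch = v∥ T = (1.810×10⁵)(2.290×10⁻⁹) ≈ 4.15×10⁻⁴ m.

p ≈ 4.15×10⁻⁴ m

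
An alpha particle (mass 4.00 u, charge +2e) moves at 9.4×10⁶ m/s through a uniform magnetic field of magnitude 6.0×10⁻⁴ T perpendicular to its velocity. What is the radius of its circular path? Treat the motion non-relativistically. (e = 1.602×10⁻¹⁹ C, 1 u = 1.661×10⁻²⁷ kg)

The magnetic force provides the centripetal force: |q|vB = mv²/r.
r = mv/(|q|B) = (6.644×10⁻²⁷)(9.4×10⁶)/((3.204×10⁻¹⁹)(6.0×10⁻⁴)) ≈ 320 m.

r ≈ 320 m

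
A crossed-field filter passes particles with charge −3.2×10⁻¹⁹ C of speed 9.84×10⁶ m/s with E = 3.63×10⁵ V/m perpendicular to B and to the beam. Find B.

Balance of forces in the selector: qE = qvB ⇒ B = E/v.
B = 3.63×10⁵/9.84×10⁶ = 0.0369 T.

B = 0.0369 T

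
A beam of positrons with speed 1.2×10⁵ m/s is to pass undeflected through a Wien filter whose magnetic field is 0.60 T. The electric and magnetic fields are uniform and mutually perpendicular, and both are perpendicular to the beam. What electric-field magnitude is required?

E = 7.2×10⁴ V/m

For straight-line motion qE = qvB, so E = vB.
E = 1.2×10⁵ × 0.60 = 7.2×10⁴ V/m.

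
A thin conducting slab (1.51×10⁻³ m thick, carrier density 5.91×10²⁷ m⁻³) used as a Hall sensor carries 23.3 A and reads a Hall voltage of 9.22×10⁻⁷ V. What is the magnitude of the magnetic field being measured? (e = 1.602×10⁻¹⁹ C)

B ≈ 0.0566 T

From V_H = IB/(n e t), B = V_H n e t / I.
B = (9.22×10⁻⁷)(5.91×10²⁷)(1.602×10⁻¹⁹)(1.51×10⁻³)/23.3 ≈ 0.0566 T.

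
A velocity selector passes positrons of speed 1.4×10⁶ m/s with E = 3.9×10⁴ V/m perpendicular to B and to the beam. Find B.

Balance of forces in the selector: qE = qvB ⇒ B = E/v.
B = 3.9×10⁴/1.4×10⁶ = 0.028 T.

B = 0.028 T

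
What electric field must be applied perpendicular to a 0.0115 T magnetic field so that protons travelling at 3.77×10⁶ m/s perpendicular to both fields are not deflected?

E = 4.34×10⁴ V/m

For straight-line motion qE = qvB, so E = vB.
E = 3.77×10⁶ × 0.0115 = 4.34×10⁴ V/m.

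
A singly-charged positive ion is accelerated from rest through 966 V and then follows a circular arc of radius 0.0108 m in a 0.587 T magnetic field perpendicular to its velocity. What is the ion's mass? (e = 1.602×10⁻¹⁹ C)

m ≈ 3.33×10⁻²⁷ kg

Combine |q|V = ½mv² and r = mv/(|q|B): eliminate v to get m = qB²r²/(2V).
m = (1.602×10⁻¹⁹)(0.587)²(0.0108)²/(2·966) ≈ 3.33×10⁻²⁷ kg.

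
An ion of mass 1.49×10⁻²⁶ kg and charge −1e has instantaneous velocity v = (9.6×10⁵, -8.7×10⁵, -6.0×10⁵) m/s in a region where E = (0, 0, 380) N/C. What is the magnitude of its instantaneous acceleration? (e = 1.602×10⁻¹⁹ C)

Only an electric field acts, so F = qE = (−1.602×10⁻¹⁹ C)·(0, 0, 380) = (0, 0, -6.09×10⁻¹⁷) N.
|a| = |F|/m = 6.088×10⁻¹⁷/1.49×10⁻²⁶ ≈ 4.09×10⁹ m/s².

|a| ≈ 4.09×10⁹ m/s²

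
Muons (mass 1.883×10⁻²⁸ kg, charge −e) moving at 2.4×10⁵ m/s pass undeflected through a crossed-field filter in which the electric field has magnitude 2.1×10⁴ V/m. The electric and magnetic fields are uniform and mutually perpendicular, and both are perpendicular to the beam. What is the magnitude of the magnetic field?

B = 0.087 T

Balance of forces in the selector: qE = qvB ⇒ B = E/v.
B = 2.1×10⁴/2.4×10⁵ = 0.087 T.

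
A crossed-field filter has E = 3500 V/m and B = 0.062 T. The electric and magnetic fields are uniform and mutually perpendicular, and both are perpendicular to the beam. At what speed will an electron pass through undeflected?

Zero net Lorentz force requires |qE| = |q v×B|, i.e. E = vB.
v = E/B = 3500/0.062 = 5.6×10⁴ m/s.

v = 5.6×10⁴ m/s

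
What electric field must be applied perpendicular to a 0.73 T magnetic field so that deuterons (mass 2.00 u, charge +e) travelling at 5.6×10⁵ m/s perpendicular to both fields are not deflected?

For straight-line motion qE = qvB, so E = vB.
E = 5.6×10⁵ × 0.73 = 4.1×10⁵ V/m.

E = 4.1×10⁵ V/m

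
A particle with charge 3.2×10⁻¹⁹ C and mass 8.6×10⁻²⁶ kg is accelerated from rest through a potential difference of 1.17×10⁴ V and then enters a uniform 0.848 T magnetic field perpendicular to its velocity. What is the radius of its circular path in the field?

r ≈ 0.0935 m

Acceleration: |q|V = ½mv² ⇒ v = √(2|q|V/m) = √(2·3.2×10⁻¹⁹·1.17×10⁴/8.6×10⁻²⁶) ≈ 2.951×10⁵ m/s.
In the field: r = mv/(|q|B) = (8.6×10⁻²⁶)(2.951×10⁵)/((3.2×10⁻¹⁹)(0.848)) ≈ 0.0935 m.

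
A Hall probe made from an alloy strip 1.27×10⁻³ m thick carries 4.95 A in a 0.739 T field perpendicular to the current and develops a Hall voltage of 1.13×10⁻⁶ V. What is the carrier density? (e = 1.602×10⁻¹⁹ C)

n ≈ 1.59×10²⁸ m⁻³

From V_H = IB/(n e t), n = IB/(V_H e t).
n = (4.95)(0.739)/((1.13×10⁻⁶)(1.602×10⁻¹⁹)(1.27×10⁻³)) ≈ 1.59×10²⁸ m⁻³.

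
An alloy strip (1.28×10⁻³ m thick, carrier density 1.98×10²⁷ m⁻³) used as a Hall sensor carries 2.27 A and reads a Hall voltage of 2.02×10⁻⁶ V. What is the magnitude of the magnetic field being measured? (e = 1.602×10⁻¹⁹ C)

From V_H = IB/(n e t), B = V_H n e t / I.
B = (2.02×10⁻⁶)(1.98×10²⁷)(1.602×10⁻¹⁹)(1.28×10⁻³)/2.27 ≈ 0.361 T.

B ≈ 0.361 T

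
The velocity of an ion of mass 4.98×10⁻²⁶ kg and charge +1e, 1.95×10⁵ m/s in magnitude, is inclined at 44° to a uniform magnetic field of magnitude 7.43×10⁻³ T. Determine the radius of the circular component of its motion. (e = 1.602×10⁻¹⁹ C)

r ≈ 5.67 m

v⊥ = v sinθ = 1.95×10⁵·sin44° ≈ 1.355×10⁵ m/s.
r = m v⊥/(|q|B) = (4.98×10⁻²⁶)(1.355×10⁵)/((1.602×10⁻¹⁹)(7.43×10⁻³)) ≈ 5.67 m.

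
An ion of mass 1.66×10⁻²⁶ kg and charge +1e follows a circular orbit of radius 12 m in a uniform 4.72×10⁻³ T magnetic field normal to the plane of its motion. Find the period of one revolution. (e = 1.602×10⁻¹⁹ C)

The cyclotron period depends only on m, q, B: T = 2πm/(|q|B).
T = 2π(1.66×10⁻²⁶)/((1.602×10⁻¹⁹)(4.72×10⁻³)) ≈ 1.38×10⁻⁴ s.

T ≈ 1.38×10⁻⁴ s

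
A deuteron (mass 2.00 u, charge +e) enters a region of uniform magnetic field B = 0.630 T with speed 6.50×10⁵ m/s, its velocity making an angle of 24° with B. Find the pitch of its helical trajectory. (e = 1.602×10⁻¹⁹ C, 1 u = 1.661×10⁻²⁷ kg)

p ≈ 0.123 m

v∥ = v cosθ = 6.50×10⁵·cos24° ≈ 5.938×10⁵ m/s.
T = 2πm/(|q|B) = 2π(3.322×10⁻²⁷)/((1.602×10⁻¹⁹)(0.630)) ≈ 2.068×10⁻⁷ s.
pitch = v∥ T = (5.938×10⁵)(2.068×10⁻⁷) ≈ 0.123 m.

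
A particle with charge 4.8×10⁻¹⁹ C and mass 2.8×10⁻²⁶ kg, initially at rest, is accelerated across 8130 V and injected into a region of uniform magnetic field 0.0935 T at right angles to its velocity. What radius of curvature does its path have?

Acceleration: |q|V = ½mv² ⇒ v = √(2|q|V/m) = √(2·4.8×10⁻¹⁹·8130/2.8×10⁻²⁶) ≈ 5.280×10⁵ m/s.
In the field: r = mv/(|q|B) = (2.8×10⁻²⁶)(5.280×10⁵)/((4.8×10⁻¹⁹)(0.0935)) ≈ 0.329 m.

r ≈ 0.329 m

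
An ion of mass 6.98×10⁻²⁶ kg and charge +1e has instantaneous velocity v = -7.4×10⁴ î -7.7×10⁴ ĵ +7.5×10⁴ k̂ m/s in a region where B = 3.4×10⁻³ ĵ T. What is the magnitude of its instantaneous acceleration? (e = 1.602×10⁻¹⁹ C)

|a| ≈ 8.22×10⁸ m/s²

v×B = (-255, 0, -252) N/C.
F = q v×B = (1.602×10⁻¹⁹ C)·(-255, 0, -252) = (-4.09×10⁻¹⁷, 0, -4.03×10⁻¹⁷) N.
|a| = |F|/m = 5.739×10⁻¹⁷/6.98×10⁻²⁶ ≈ 8.22×10⁸ m/s².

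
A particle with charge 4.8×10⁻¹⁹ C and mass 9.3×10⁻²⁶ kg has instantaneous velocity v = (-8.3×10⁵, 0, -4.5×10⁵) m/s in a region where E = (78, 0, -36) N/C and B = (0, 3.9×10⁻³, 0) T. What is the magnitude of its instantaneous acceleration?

v×B = (1760, 0, -3240) N/C.
E + v×B = (1830, 0, -3270) N/C.
F = q(E + v×B) = (4.8×10⁻¹⁹ C)·(1830, 0, -3270) = (8.80×10⁻¹⁶, 0, -1.57×10⁻¹⁵) N.
|a| = |F|/m = 1.801×10⁻¹⁵/9.3×10⁻²⁶ ≈ 1.94×10¹⁰ m/s².

|a| ≈ 1.94×10¹⁰ m/s²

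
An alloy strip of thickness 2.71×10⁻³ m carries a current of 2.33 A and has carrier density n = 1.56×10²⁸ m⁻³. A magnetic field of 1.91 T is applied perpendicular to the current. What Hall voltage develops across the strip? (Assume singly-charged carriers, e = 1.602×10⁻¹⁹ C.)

V_H = IB/(n e t).
V_H = (2.33)(1.91)/((1.56×10²⁸)(1.602×10⁻¹⁹)(2.71×10⁻³)) ≈ 6.57×10⁻⁷ V.

V_H ≈ 6.57×10⁻⁷ V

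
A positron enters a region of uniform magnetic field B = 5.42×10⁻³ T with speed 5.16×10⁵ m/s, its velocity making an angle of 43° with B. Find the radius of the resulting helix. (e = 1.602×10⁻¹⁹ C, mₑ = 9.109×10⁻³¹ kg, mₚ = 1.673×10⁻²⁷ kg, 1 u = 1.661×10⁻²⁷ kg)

v⊥ = v sinθ = 5.16×10⁵·sin43° ≈ 3.519×10⁵ m/s.
r = m v⊥/(|q|B) = (9.109×10⁻³¹)(3.519×10⁵)/((1.602×10⁻¹⁹)(5.42×10⁻³)) ≈ 3.69×10⁻⁴ m.

r ≈ 3.69×10⁻⁴ m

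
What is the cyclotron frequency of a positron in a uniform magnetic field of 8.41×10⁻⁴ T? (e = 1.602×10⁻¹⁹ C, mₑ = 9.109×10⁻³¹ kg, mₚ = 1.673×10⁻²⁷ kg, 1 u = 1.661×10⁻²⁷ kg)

f = |q|B/(2πm).
f = (1.602×10⁻¹⁹)(8.41×10⁻⁴)/(2π·9.109×10⁻³¹) ≈ 2.35×10⁷ Hz.

f ≈ 2.35×10⁷ Hz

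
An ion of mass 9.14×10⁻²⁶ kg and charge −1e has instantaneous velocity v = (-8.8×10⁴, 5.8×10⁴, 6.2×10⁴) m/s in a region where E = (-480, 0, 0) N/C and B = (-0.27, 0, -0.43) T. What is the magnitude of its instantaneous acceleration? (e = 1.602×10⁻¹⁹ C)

v×B = (-2.49×10⁴, -5.46×10⁴, 1.57×10⁴) N/C.
E + v×B = (-2.54×10⁴, -5.46×10⁴, 1.57×10⁴) N/C.
F = q(E + v×B) = (−1.602×10⁻¹⁹ C)·(-2.54×10⁴, -5.46×10⁴, 1.57×10⁴) = (4.07×10⁻¹⁵, 8.74×10⁻¹⁵, -2.51×10⁻¹⁵) N.
|a| = |F|/m = 9.966×10⁻¹⁵/9.14×10⁻²⁶ ≈ 1.09×10¹¹ m/s².

|a| ≈ 1.09×10¹¹ m/s²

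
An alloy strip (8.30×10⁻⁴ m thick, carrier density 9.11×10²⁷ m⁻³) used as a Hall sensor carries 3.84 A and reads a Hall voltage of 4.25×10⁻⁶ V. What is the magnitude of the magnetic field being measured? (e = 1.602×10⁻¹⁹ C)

From V_H = IB/(n e t), B = V_H n e t / I.
B = (4.25×10⁻⁶)(9.11×10²⁷)(1.602×10⁻¹⁹)(8.30×10⁻⁴)/3.84 ≈ 1.34 T.

B ≈ 1.34 T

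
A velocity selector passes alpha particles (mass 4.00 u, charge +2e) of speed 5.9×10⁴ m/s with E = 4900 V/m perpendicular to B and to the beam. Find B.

Balance of forces in the selector: qE = qvB ⇒ B = E/v.
B = 4900/5.9×10⁴ = 0.083 T.

B = 0.083 T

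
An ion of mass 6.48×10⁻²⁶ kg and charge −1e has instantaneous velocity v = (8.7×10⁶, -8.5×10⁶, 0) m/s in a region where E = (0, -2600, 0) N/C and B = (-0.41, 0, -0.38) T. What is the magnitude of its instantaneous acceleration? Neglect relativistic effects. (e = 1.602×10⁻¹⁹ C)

v×B = (3.23×10⁶, 3.31×10⁶, -3.48×10⁶) N/C.
E + v×B = (3.23×10⁶, 3.30×10⁶, -3.48×10⁶) N/C.
F = q(E + v×B) = (−1.602×10⁻¹⁹ C)·(3.23×10⁶, 3.30×10⁶, -3.48×10⁶) = (-5.17×10⁻¹³, -5.29×10⁻¹³, 5.58×10⁻¹³) N.
|a| = |F|/m = 9.271×10⁻¹³/6.48×10⁻²⁶ ≈ 1.43×10¹³ m/s².

|a| ≈ 1.43×10¹³ m/s²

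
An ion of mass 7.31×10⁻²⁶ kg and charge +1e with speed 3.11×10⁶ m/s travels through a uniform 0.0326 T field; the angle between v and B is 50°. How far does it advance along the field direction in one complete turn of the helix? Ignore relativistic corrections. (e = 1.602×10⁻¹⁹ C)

v∥ = v cosθ = 3.11×10⁶·cos50° ≈ 1.999×10⁶ m/s.
T = 2πm/(|q|B) = 2π(7.31×10⁻²⁶)/((1.602×10⁻¹⁹)(0.0326)) ≈ 8.795×10⁻⁵ s.
pitch = v∥ T = (1.999×10⁶)(8.795×10⁻⁵) ≈ 176 m.

p ≈ 176 m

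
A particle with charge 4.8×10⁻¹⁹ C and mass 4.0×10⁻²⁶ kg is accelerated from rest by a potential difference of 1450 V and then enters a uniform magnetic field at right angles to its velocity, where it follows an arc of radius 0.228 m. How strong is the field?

v = √(2|q|V/m) = √(2·4.8×10⁻¹⁹·1450/4.0×10⁻²⁶) ≈ 1.865×10⁵ m/s.
B = mv/(|q|r) = (4.0×10⁻²⁶)(1.865×10⁵)/((4.8×10⁻¹⁹)(0.228)) ≈ 0.0682 T.

B ≈ 0.0682 T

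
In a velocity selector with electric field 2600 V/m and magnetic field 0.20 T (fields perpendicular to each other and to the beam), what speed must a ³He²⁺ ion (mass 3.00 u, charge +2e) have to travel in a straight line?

v = 1.3×10⁴ m/s

For undeflected motion the electric and magnetic forces balance: qE = qvB.
v = E/B = 2600/0.20 = 1.3×10⁴ m/s.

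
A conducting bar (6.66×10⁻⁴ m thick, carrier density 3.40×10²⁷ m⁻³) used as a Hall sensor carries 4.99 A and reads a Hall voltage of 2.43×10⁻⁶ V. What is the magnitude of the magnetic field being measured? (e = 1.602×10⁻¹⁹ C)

B ≈ 0.177 T

From V_H = IB/(n e t), B = V_H n e t / I.
B = (2.43×10⁻⁶)(3.40×10²⁷)(1.602×10⁻¹⁹)(6.66×10⁻⁴)/4.99 ≈ 0.177 T.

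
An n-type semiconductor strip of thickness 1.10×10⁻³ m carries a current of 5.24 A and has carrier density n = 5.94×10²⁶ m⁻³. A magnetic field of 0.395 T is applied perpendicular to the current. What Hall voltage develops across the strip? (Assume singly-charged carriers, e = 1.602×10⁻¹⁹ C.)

V_H = IB/(n e t).
V_H = (5.24)(0.395)/((5.94×10²⁶)(1.602×10⁻¹⁹)(1.10×10⁻³)) ≈ 1.98×10⁻⁵ V.

V_H ≈ 1.98×10⁻⁵ V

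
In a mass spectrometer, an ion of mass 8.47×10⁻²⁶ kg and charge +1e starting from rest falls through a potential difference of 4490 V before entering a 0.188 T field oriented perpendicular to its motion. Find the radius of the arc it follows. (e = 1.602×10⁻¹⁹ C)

r ≈ 0.367 m

Acceleration: |q|V = ½mv² ⇒ v = √(2|q|V/m) = √(2·1.602×10⁻¹⁹·4490/8.47×10⁻²⁶) ≈ 1.303×10⁵ m/s.
In the field: r = mv/(|q|B) = (8.47×10⁻²⁶)(1.303×10⁵)/((1.602×10⁻¹⁹)(0.188)) ≈ 0.367 m.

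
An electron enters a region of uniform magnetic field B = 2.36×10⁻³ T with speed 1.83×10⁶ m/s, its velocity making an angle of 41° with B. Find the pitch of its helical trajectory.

p ≈ 0.0209 m

v∥ = v cosθ = 1.83×10⁶·cos41° ≈ 1.381×10⁶ m/s.
T = 2πm/(|q|B) = 2π(9.109×10⁻³¹)/((1.602×10⁻¹⁹)(2.36×10⁻³)) ≈ 1.514×10⁻⁸ s.
pitch = v∥ T = (1.381×10⁶)(1.514×10⁻⁸) ≈ 0.0209 m.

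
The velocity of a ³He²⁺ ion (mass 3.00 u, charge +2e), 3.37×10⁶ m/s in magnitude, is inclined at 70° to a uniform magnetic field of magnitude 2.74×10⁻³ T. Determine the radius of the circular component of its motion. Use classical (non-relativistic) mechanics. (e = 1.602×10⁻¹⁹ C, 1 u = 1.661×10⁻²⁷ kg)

r ≈ 18.0 m

v⊥ = v sinθ = 3.37×10⁶·sin70° ≈ 3.167×10⁶ m/s.
r = m v⊥/(|q|B) = (4.983×10⁻²⁷)(3.167×10⁶)/((3.204×10⁻¹⁹)(2.74×10⁻³)) ≈ 18.0 m.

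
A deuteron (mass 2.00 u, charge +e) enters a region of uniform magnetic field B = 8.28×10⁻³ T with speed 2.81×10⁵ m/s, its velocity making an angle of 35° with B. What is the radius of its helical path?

r ≈ 0.404 m

v⊥ = v sinθ = 2.81×10⁵·sin35° ≈ 1.612×10⁵ m/s.
r = m v⊥/(|q|B) = (3.322×10⁻²⁷)(1.612×10⁵)/((1.602×10⁻¹⁹)(8.28×10⁻³)) ≈ 0.404 m.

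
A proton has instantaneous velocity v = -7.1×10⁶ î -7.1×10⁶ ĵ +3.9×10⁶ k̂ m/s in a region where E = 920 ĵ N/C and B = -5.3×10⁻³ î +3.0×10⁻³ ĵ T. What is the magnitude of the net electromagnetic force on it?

v×B = (-1.17×10⁴, -2.07×10⁴, -5.89×10⁴) N/C.
E + v×B = (-1.17×10⁴, -1.98×10⁴, -5.89×10⁴) N/C.
F = q(E + v×B) = (1.602×10⁻¹⁹ C)·(-1.17×10⁴, -1.98×10⁴, -5.89×10⁴) = (-1.87×10⁻¹⁵, -3.16×10⁻¹⁵, -9.44×10⁻¹⁵) N.
|F| = 1.01×10⁻¹⁴ N.

|F| ≈ 1.01×10⁻¹⁴ N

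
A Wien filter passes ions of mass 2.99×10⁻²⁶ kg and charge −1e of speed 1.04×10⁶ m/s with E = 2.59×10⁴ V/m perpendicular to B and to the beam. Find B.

B = 0.0249 T

Balance of forces in the selector: qE = qvB ⇒ B = E/v.
B = 2.59×10⁴/1.04×10⁶ = 0.0249 T.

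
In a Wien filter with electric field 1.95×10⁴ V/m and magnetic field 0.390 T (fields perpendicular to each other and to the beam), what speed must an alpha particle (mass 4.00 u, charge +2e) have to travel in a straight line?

For undeflected motion the electric and magnetic forces balance: qE = qvB.
v = E/B = 1.95×10⁴/0.390 = 5.00×10⁴ m/s.
The result is independent of the particle's charge and mass.

v = 5.00×10⁴ m/s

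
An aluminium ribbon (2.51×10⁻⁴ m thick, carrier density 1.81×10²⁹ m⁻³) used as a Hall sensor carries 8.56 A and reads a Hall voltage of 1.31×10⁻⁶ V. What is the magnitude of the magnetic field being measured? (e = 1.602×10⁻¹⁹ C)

B ≈ 1.11 T

From V_H = IB/(n e t), B = V_H n e t / I.
B = (1.31×10⁻⁶)(1.81×10²⁹)(1.602×10⁻¹⁹)(2.51×10⁻⁴)/8.56 ≈ 1.11 T.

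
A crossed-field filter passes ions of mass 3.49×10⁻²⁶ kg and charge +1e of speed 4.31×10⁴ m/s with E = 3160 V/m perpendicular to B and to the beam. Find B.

Balance of forces in the selector: qE = qvB ⇒ B = E/v.
B = 3160/4.31×10⁴ = 0.0733 T.

B = 0.0733 T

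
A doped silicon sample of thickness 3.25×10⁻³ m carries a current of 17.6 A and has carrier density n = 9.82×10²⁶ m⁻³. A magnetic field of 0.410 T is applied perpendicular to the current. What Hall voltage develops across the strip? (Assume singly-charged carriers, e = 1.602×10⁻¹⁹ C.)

V_H ≈ 1.41×10⁻⁵ V

V_H = IB/(n e t).
V_H = (17.6)(0.410)/((9.82×10²⁶)(1.602×10⁻¹⁹)(3.25×10⁻³)) ≈ 1.41×10⁻⁵ V.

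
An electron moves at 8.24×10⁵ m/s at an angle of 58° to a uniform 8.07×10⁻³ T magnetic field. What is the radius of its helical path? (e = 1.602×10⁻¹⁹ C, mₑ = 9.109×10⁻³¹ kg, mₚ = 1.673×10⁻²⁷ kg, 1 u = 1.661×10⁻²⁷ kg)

r ≈ 4.92×10⁻⁴ m

v⊥ = v sinθ = 8.24×10⁵·sin58° ≈ 6.988×10⁵ m/s.
r = m v⊥/(|q|B) = (9.109×10⁻³¹)(6.988×10⁵)/((1.602×10⁻¹⁹)(8.07×10⁻³)) ≈ 4.92×10⁻⁴ m.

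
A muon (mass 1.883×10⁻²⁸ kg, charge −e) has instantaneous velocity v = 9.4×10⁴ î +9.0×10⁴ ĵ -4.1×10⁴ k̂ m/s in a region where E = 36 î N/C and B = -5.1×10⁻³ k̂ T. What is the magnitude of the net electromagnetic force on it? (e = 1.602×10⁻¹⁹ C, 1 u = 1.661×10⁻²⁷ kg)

|F| ≈ 1.02×10⁻¹⁶ N

v×B = (-459, 479, 0) N/C.
E + v×B = (-423, 479, 0) N/C.
F = q(E + v×B) = (−1.602×10⁻¹⁹ C)·(-423, 479, 0) = (6.78×10⁻¹⁷, -7.68×10⁻¹⁷, 0) N.
|F| = 1.02×10⁻¹⁶ N.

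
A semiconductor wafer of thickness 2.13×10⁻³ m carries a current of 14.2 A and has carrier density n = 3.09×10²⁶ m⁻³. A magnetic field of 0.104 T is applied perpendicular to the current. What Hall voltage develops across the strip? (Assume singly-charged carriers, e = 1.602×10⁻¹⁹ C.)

V_H = IB/(n e t).
V_H = (14.2)(0.104)/((3.09×10²⁶)(1.602×10⁻¹⁹)(2.13×10⁻³)) ≈ 1.40×10⁻⁵ V.

V_H ≈ 1.40×10⁻⁵ V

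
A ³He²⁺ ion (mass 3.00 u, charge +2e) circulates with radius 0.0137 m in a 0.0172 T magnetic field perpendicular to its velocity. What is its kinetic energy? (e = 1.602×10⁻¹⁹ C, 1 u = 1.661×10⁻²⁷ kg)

v = |q|Br/m, then KE = ½mv² = (qBr)²/(2m).
v = (3.204×10⁻¹⁹)(0.0172)(0.0137)/4.983×10⁻²⁷ ≈ 1.515×10⁴ m/s.
KE = ½(4.983×10⁻²⁷)(1.515×10⁴)² ≈ 5.72×10⁻¹⁹ J = 3.57 eV.

KE ≈ 3.57 eV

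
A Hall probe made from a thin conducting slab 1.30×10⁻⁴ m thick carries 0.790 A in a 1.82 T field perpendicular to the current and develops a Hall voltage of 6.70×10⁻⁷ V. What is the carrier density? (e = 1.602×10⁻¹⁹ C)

From V_H = IB/(n e t), n = IB/(V_H e t).
n = (0.790)(1.82)/((6.70×10⁻⁷)(1.602×10⁻¹⁹)(1.30×10⁻⁴)) ≈ 1.03×10²⁹ m⁻³.

n ≈ 1.03×10²⁹ m⁻³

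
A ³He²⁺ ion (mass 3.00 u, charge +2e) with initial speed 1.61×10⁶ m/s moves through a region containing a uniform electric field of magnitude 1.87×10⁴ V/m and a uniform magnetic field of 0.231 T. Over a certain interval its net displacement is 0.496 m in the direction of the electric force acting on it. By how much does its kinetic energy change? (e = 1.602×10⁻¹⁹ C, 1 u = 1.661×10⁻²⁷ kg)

The magnetic force is always ⟂ v and does no work; only the electric force changes KE.
ΔKE = F_E · d = |q|E d = (3.204×10⁻¹⁹)(1.87×10⁴)(0.496) ≈ 2.97×10⁻¹⁵ J.

ΔKE ≈ 2.97×10⁻¹⁵ J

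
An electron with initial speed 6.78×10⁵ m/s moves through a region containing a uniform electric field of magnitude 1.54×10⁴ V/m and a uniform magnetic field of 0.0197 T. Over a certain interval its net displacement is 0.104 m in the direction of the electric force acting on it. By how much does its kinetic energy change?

ΔKE ≈ 2.57×10⁻¹⁶ J

The magnetic force is always ⟂ v and does no work; only the electric force changes KE.
ΔKE = F_E · d = |q|E d = (1.602×10⁻¹⁹)(1.54×10⁴)(0.104) ≈ 2.57×10⁻¹⁶ J.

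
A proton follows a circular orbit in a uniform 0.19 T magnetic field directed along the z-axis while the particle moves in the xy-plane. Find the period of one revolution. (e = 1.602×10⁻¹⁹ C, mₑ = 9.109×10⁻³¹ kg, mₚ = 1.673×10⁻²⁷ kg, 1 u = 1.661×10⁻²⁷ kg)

The cyclotron period depends only on m, q, B: T = 2πm/(|q|B).
T = 2π(1.673×10⁻²⁷)/((1.602×10⁻¹⁹)(0.19)) ≈ 3.5×10⁻⁷ s.

T ≈ 3.5×10⁻⁷ s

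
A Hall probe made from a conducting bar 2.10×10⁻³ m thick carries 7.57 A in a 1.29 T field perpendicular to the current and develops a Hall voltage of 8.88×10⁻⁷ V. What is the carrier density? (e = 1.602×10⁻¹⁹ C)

n ≈ 3.27×10²⁸ m⁻³

From V_H = IB/(n e t), n = IB/(V_H e t).
n = (7.57)(1.29)/((8.88×10⁻⁷)(1.602×10⁻¹⁹)(2.10×10⁻³)) ≈ 3.27×10²⁸ m⁻³.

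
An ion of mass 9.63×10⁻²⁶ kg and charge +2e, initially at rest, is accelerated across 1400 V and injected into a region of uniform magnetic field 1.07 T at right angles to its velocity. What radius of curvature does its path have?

Acceleration: |q|V = ½mv² ⇒ v = √(2|q|V/m) = √(2·3.204×10⁻¹⁹·1400/9.63×10⁻²⁶) ≈ 9.652×10⁴ m/s.
In the field: r = mv/(|q|B) = (9.63×10⁻²⁶)(9.652×10⁴)/((3.204×10⁻¹⁹)(1.07)) ≈ 0.0271 m.

r ≈ 0.0271 m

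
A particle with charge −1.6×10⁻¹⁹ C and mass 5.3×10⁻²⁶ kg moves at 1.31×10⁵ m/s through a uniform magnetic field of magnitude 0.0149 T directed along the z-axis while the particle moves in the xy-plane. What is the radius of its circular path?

r ≈ 2.91 m

The magnetic force provides the centripetal force: |q|vB = mv²/r.
r = mv/(|q|B) = (5.3×10⁻²⁶)(1.31×10⁵)/((1.6×10⁻¹⁹)(0.0149)) ≈ 2.91 m.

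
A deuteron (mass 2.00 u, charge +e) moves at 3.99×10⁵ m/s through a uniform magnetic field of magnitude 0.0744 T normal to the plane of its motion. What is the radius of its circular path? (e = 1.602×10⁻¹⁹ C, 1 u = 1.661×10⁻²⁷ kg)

The magnetic force provides the centripetal force: |q|vB = mv²/r.
r = mv/(|q|B) = (3.322×10⁻²⁷)(3.99×10⁵)/((1.602×10⁻¹⁹)(0.0744)) ≈ 0.111 m.

r ≈ 0.111 m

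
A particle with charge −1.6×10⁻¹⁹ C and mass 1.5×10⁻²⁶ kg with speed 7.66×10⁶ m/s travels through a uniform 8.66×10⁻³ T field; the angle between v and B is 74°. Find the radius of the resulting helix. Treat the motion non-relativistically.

v⊥ = v sinθ = 7.66×10⁶·sin74° ≈ 7.363×10⁶ m/s.
r = m v⊥/(|q|B) = (1.5×10⁻²⁶)(7.363×10⁶)/((1.6×10⁻¹⁹)(8.66×10⁻³)) ≈ 79.7 m.

r ≈ 79.7 m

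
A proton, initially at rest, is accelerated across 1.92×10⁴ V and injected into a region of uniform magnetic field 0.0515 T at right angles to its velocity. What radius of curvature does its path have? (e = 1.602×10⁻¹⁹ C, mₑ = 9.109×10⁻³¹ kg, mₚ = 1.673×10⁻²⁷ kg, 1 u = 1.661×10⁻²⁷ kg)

Acceleration: |q|V = ½mv² ⇒ v = √(2|q|V/m) = √(2·1.602×10⁻¹⁹·1.92×10⁴/1.673×10⁻²⁷) ≈ 1.918×10⁶ m/s.
In the field: r = mv/(|q|B) = (1.673×10⁻²⁷)(1.918×10⁶)/((1.602×10⁻¹⁹)(0.0515)) ≈ 0.389 m.

r ≈ 0.389 m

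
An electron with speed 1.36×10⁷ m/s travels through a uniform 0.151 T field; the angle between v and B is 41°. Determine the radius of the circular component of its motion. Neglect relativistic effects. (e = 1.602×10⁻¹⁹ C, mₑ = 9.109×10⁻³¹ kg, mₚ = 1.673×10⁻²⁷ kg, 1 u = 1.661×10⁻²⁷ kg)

r ≈ 3.36×10⁻⁴ m

v⊥ = v sinθ = 1.36×10⁷·sin41° ≈ 8.922×10⁶ m/s.
r = m v⊥/(|q|B) = (9.109×10⁻³¹)(8.922×10⁶)/((1.602×10⁻¹⁹)(0.151)) ≈ 3.36×10⁻⁴ m.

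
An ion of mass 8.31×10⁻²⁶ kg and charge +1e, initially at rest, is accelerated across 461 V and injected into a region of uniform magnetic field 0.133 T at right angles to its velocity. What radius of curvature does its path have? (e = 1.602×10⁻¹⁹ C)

Acceleration: |q|V = ½mv² ⇒ v = √(2|q|V/m) = √(2·1.602×10⁻¹⁹·461/8.31×10⁻²⁶) ≈ 4.216×10⁴ m/s.
In the field: r = mv/(|q|B) = (8.31×10⁻²⁶)(4.216×10⁴)/((1.602×10⁻¹⁹)(0.133)) ≈ 0.164 m.

r ≈ 0.164 m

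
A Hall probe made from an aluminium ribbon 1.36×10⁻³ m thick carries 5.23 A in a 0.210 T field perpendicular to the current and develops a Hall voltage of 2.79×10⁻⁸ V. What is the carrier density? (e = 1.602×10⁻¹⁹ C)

n ≈ 1.81×10²⁹ m⁻³

From V_H = IB/(n e t), n = IB/(V_H e t).
n = (5.23)(0.210)/((2.79×10⁻⁸)(1.602×10⁻¹⁹)(1.36×10⁻³)) ≈ 1.81×10²⁹ m⁻³.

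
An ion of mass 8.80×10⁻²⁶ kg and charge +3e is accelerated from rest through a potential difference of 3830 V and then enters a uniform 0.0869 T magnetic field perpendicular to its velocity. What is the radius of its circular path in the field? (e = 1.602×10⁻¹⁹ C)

r ≈ 0.431 m

Acceleration: |q|V = ½mv² ⇒ v = √(2|q|V/m) = √(2·4.806×10⁻¹⁹·3830/8.80×10⁻²⁶) ≈ 2.045×10⁵ m/s.
In the field: r = mv/(|q|B) = (8.80×10⁻²⁶)(2.045×10⁵)/((4.806×10⁻¹⁹)(0.0869)) ≈ 0.431 m.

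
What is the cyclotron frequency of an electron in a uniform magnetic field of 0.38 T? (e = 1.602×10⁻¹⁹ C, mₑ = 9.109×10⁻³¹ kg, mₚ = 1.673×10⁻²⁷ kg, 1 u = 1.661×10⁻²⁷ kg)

f = |q|B/(2πm).
f = (1.602×10⁻¹⁹)(0.38)/(2π·9.109×10⁻³¹) ≈ 1.1×10¹⁰ Hz.

f ≈ 1.1×10¹⁰ Hz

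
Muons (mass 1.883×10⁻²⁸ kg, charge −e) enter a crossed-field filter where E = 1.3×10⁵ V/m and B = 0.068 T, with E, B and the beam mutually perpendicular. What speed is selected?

Zero net Lorentz force requires |qE| = |q v×B|, i.e. E = vB.
v = E/B = 1.3×10⁵/0.068 = 1.9×10⁶ m/s.

v = 1.9×10⁶ m/s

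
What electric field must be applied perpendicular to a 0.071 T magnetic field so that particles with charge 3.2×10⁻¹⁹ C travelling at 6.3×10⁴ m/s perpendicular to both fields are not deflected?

E = 4500 V/m

For straight-line motion qE = qvB, so E = vB.
E = 6.3×10⁴ × 0.071 = 4500 V/m.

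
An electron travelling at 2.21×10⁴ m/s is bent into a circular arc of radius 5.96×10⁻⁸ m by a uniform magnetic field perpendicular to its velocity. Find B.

From |q|vB = mv²/r, B = mv/(|q|r).
B = (9.109×10⁻³¹)(2.21×10⁴)/((1.602×10⁻¹⁹)(5.96×10⁻⁸)) ≈ 2.11 T.

B ≈ 2.11 T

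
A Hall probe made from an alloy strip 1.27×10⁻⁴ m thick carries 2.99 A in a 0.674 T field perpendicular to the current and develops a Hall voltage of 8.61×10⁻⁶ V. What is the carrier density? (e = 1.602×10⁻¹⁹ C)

From V_H = IB/(n e t), n = IB/(V_H e t).
n = (2.99)(0.674)/((8.61×10⁻⁶)(1.602×10⁻¹⁹)(1.27×10⁻⁴)) ≈ 1.15×10²⁸ m⁻³.

n ≈ 1.15×10²⁸ m⁻³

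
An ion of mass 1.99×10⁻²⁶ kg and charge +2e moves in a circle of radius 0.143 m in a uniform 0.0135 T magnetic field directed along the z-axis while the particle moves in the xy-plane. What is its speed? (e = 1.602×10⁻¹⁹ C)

From |q|vB = mv²/r, v = |q|Br/m.
v = (3.204×10⁻¹⁹)(0.0135)(0.143)/1.99×10⁻²⁶ ≈ 3.11×10⁴ m/s.

v ≈ 3.11×10⁴ m/s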